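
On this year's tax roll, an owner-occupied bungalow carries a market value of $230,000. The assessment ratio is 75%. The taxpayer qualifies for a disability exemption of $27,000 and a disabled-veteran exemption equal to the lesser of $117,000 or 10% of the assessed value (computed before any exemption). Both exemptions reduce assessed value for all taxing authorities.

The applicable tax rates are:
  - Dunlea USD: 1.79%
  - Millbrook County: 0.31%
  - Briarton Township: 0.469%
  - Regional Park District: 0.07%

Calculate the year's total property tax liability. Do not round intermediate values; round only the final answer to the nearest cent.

$3,384.52

Assessed value = $230,000 × 0.75 = $172,500
Disabled-veteran exemption = min($117,000, 10% × $172,500) = min($117,000, $17,250) = $17,250 (percentage binds)
Taxable value = $172,500 − $27,000 − $17,250 = $128,250
Dunlea USD: $128,250 × 0.0179 = $2,295.675
Millbrook County: $128,250 × 0.0031 = $397.575
Briarton Township: $128,250 × 0.00469 = $601.4925
Regional Park District: $128,250 × 0.0007 = $89.775
Total = $3,384.5175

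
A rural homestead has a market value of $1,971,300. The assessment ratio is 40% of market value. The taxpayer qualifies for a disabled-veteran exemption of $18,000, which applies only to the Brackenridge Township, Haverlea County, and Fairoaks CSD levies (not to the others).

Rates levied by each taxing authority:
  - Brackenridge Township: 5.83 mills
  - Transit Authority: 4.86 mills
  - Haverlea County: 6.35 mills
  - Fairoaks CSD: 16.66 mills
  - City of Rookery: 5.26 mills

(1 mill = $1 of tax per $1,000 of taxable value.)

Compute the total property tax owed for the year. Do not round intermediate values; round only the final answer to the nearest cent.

Assessed value = $1,971,300 × 0.4 = $788,520
Brackenridge Township: ($788,520 − $18,000) × 0.00583 = $770,520 × 0.00583 = $4,492.1316
Transit Authority: $788,520 × 0.00486 = $3,832.2072
Haverlea County: ($788,520 − $18,000) × 0.00635 = $770,520 × 0.00635 = $4,892.802
Fairoaks CSD: ($788,520 − $18,000) × 0.01666 = $770,520 × 0.01666 = $12,836.8632
City of Rookery: $788,520 × 0.00526 = $4,147.6152
Total = $30,201.6192

$30,201.62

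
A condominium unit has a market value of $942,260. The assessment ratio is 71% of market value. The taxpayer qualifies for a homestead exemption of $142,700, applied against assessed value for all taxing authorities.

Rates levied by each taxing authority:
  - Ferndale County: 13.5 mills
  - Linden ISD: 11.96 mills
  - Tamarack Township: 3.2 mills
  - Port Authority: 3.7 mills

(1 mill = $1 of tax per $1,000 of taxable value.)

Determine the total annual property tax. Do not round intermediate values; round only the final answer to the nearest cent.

Assessed value = $942,260 × 0.71 = $669,004.6
Taxable value = $669,004.6 − $142,700 = $526,304.6
Ferndale County: $526,304.6 × 0.0135 = $7,105.1121
Linden ISD: $526,304.6 × 0.01196 = $6,294.603016
Tamarack Township: $526,304.6 × 0.0032 = $1,684.17472
Port Authority: $526,304.6 × 0.0037 = $1,947.32702
Total = $7,105.1121 + $6,294.603016 + $1,684.17472 + $1,947.32702 = $17,031.216856

$17,031.22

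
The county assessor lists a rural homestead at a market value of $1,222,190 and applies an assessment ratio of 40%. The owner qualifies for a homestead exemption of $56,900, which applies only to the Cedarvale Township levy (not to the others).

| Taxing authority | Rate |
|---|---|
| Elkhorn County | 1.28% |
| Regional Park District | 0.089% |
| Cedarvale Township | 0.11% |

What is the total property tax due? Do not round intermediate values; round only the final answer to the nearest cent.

$7,167.89

Assessed value = $1,222,190 × 0.4 = $488,876
Elkhorn County: $488,876 × 0.0128 = $6,257.6128
Regional Park District: $488,876 × 0.00089 = $435.09964
Cedarvale Township: ($488,876 − $56,900) × 0.0011 = $431,976 × 0.0011 = $475.1736
Total = $7,167.88604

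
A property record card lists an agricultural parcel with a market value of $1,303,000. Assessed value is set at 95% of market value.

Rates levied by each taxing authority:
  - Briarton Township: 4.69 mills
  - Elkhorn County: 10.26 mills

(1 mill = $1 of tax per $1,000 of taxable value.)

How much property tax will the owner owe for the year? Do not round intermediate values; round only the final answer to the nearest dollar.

$18,506

Assessed value = $1,303,000 × 0.95 = $1,237,850
Briarton Township: $1,237,850 × 0.00469 = $5,805.5165
Elkhorn County: $1,237,850 × 0.01026 = $12,700.341
Total = $5,805.5165 + $12,700.341 = $18,505.8575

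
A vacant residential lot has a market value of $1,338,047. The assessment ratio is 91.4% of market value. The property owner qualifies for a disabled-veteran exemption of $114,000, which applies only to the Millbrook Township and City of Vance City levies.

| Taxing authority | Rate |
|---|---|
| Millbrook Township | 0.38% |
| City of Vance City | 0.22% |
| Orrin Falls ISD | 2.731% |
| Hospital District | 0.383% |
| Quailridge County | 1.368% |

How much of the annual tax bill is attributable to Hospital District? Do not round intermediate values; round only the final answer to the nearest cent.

Assessed value = $1,338,047 × 0.914 = $1,222,974.958
Hospital District taxable value = $1,222,974.958 (exemption does not apply)
Hospital District levy = $1,222,974.958 × 0.00383 = $4,683.99408914

$4,683.99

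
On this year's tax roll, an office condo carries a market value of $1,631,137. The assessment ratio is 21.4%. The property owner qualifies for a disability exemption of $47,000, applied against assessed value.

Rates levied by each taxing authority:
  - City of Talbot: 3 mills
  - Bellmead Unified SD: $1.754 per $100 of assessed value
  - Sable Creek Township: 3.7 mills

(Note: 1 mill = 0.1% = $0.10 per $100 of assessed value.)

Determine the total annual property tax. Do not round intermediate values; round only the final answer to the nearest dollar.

$7,322

Assessed value = $1,631,137 × 0.214 = $349,063.318
Taxable value = $349,063.318 − $47,000 = $302,063.318
City of Talbot: $302,063.318 × 0.003 = $906.189954
Bellmead Unified SD: $302,063.318 × 0.01754 = $5,298.19059772
Sable Creek Township: $302,063.318 × 0.0037 = $1,117.6342766
Total = $7,322.01482832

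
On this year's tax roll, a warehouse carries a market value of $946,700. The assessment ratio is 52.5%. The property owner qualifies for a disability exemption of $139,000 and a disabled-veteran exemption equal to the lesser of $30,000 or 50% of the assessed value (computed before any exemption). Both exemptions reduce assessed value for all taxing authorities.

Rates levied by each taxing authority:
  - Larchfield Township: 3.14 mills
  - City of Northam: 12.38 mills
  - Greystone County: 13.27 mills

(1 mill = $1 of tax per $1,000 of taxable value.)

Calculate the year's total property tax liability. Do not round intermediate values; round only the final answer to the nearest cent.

Assessed value = $946,700 × 0.525 = $497,017.5
Disabled-veteran exemption = min($30,000, 50% × $497,017.5) = min($30,000, $248,508.75) = $30,000 (dollar cap binds)
Taxable value = $497,017.5 − $139,000 − $30,000 = $328,017.5
Larchfield Township: $328,017.5 × 0.00314 = $1,029.97495
City of Northam: $328,017.5 × 0.01238 = $4,060.85665
Greystone County: $328,017.5 × 0.01327 = $4,352.792225
Total = $9,443.623825

$9,443.62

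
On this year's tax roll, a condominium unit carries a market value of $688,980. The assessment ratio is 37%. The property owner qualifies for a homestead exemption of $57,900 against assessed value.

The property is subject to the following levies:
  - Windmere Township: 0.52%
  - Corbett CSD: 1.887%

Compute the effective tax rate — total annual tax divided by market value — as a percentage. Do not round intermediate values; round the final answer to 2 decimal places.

0.69%

Assessed value = $688,980 × 0.37 = $254,922.6
Taxable value = $254,922.6 − $57,900 = $197,022.6
Windmere Township: $197,022.6 × 0.0052 = $1,024.51752
Corbett CSD: $197,022.6 × 0.01887 = $3,717.816462
Total tax = $4,742.333982
Effective rate = $4,742.333982 ÷ $688,980 = 0.69% of market value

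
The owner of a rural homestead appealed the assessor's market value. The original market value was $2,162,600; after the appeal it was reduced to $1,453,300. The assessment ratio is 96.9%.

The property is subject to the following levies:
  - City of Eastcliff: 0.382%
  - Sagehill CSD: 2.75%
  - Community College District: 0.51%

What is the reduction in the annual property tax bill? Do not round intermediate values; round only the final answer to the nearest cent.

Old assessed value = $2,162,600 × 0.969 = $2,095,559.4
New assessed value = $1,453,300 × 0.969 = $1,408,247.7
Combined rate = 0.00382 + 0.0275 + 0.0051 = 0.03642
Old tax = $2,095,559.4 × 0.03642 = $76,320.273348
New tax = $1,408,247.7 × 0.03642 = $51,288.381234
Reduction = $76,320.273348 − $51,288.381234 = $25,031.892114

$25,031.89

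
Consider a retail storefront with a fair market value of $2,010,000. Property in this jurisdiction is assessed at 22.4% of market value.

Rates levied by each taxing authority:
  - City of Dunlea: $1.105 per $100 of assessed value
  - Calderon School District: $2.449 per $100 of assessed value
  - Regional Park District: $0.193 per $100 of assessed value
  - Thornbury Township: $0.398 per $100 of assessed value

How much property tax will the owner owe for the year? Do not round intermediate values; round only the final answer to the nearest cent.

Assessed value = $2,010,000 × 0.224 = $450,240
City of Dunlea: $450,240 × 0.01105 = $4,975.152
Calderon School District: $450,240 × 0.02449 = $11,026.3776
Regional Park District: $450,240 × 0.00193 = $868.9632
Thornbury Township: $450,240 × 0.00398 = $1,791.9552
Total = $4,975.152 + $11,026.3776 + $868.9632 + $1,791.9552 = $18,662.448

$18,662.45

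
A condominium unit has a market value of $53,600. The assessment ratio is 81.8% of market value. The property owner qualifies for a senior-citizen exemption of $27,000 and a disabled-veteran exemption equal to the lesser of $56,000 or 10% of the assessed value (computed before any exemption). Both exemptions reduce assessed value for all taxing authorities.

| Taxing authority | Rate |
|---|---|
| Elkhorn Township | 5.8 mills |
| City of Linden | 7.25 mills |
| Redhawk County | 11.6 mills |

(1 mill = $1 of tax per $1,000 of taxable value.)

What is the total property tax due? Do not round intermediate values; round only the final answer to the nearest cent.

Assessed value = $53,600 × 0.818 = $43,844.8
Disabled-veteran exemption = min($56,000, 10% × $43,844.8) = min($56,000, $4,384.48) = $4,384.48 (percentage binds)
Taxable value = $43,844.8 − $27,000 − $4,384.48 = $12,460.32
Elkhorn Township: $12,460.32 × 0.0058 = $72.269856
City of Linden: $12,460.32 × 0.00725 = $90.33732
Redhawk County: $12,460.32 × 0.0116 = $144.539712
Total = $307.146888

$307.15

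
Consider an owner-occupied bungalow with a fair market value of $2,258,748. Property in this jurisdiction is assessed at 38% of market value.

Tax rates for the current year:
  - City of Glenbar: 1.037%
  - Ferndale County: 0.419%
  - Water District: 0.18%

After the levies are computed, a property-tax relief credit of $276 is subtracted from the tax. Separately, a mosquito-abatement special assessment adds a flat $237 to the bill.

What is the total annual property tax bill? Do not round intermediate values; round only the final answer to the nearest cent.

Assessed value = $2,258,748 × 0.38 = $858,324.24
City of Glenbar: $858,324.24 × 0.01037 = $8,900.8223688
Ferndale County: $858,324.24 × 0.00419 = $3,596.3785656
Water District: $858,324.24 × 0.0018 = $1,544.983632
Levies subtotal = $14,042.1845664
After credit = $14,042.1845664 − $276 = $13,766.1845664
Total = $13,766.1845664 + $237 = $14,003.1845664

$14,003.18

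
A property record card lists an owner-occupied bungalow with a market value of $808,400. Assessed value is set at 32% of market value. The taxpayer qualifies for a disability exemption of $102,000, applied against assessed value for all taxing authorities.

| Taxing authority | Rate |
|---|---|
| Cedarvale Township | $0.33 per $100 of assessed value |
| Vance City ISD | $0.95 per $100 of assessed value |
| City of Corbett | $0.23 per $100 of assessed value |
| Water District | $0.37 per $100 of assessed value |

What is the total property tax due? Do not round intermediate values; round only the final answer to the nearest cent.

$2,945.73

Assessed value = $808,400 × 0.32 = $258,688
Taxable value = $258,688 − $102,000 = $156,688
Cedarvale Township: $156,688 × 0.0033 = $517.0704
Vance City ISD: $156,688 × 0.0095 = $1,488.536
City of Corbett: $156,688 × 0.0023 = $360.3824
Water District: $156,688 × 0.0037 = $579.7456
Total = $517.0704 + $1,488.536 + $360.3824 + $579.7456 = $2,945.7344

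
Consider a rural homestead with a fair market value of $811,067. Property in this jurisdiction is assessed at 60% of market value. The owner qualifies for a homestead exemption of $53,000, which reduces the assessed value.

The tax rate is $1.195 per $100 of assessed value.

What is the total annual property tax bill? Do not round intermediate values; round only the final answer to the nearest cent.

$5,182.00

Assessed value = $811,067 × 0.6 = $486,640.2
Taxable value = $486,640.2 − $53,000 = $433,640.2
Tax = $433,640.2 × 0.01195 = $5,182.00039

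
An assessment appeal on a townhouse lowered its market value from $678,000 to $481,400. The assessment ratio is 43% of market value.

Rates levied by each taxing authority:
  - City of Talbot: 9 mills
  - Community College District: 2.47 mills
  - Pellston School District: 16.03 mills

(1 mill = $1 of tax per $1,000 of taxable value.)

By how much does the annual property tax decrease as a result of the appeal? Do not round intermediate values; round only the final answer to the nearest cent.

Old assessed value = $678,000 × 0.43 = $291,540
New assessed value = $481,400 × 0.43 = $207,002
Combined rate = 0.009 + 0.00247 + 0.01603 = 0.0275
Old tax = $291,540 × 0.0275 = $8,017.35
New tax = $207,002 × 0.0275 = $5,692.555
Reduction = $8,017.35 − $5,692.555 = $2,324.795

$2,324.80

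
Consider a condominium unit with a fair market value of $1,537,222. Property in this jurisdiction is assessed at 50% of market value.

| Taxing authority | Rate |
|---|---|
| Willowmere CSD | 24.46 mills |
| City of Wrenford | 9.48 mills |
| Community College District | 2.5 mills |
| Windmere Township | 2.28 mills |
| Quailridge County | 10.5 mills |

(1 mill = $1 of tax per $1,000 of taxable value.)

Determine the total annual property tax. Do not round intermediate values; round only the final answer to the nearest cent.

Assessed value = $1,537,222 × 0.5 = $768,611
Willowmere CSD: $768,611 × 0.02446 = $18,800.22506
City of Wrenford: $768,611 × 0.00948 = $7,286.43228
Community College District: $768,611 × 0.0025 = $1,921.5275
Windmere Township: $768,611 × 0.00228 = $1,752.43308
Quailridge County: $768,611 × 0.0105 = $8,070.4155
Total = $18,800.22506 + $7,286.43228 + $1,921.5275 + $1,752.43308 + $8,070.4155 = $37,831.03342

$37,831.03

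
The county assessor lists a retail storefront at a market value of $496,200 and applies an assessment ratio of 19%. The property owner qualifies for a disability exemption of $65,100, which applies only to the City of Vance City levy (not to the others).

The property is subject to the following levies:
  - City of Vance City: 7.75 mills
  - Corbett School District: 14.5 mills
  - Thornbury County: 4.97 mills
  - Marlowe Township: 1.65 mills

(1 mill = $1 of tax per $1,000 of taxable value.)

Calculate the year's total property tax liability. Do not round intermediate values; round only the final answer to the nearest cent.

$2,217.28

Assessed value = $496,200 × 0.19 = $94,278
City of Vance City: ($94,278 − $65,100) × 0.00775 = $29,178 × 0.00775 = $226.1295
Corbett School District: $94,278 × 0.0145 = $1,367.031
Thornbury County: $94,278 × 0.00497 = $468.56166
Marlowe Township: $94,278 × 0.00165 = $155.5587
Total = $2,217.28086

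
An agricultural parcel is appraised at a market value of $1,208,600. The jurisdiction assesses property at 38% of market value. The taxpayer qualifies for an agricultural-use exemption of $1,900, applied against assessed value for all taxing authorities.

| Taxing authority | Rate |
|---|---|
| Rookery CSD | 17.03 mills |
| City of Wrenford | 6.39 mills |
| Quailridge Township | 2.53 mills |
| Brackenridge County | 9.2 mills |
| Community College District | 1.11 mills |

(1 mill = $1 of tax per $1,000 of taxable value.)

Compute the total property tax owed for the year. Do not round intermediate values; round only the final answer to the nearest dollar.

Assessed value = $1,208,600 × 0.38 = $459,268
Taxable value = $459,268 − $1,900 = $457,368
Rookery CSD: $457,368 × 0.01703 = $7,788.97704
City of Wrenford: $457,368 × 0.00639 = $2,922.58152
Quailridge Township: $457,368 × 0.00253 = $1,157.14104
Brackenridge County: $457,368 × 0.0092 = $4,207.7856
Community College District: $457,368 × 0.00111 = $507.67848
Total = $7,788.97704 + $2,922.58152 + $1,157.14104 + $4,207.7856 + $507.67848 = $16,584.16368

$16,584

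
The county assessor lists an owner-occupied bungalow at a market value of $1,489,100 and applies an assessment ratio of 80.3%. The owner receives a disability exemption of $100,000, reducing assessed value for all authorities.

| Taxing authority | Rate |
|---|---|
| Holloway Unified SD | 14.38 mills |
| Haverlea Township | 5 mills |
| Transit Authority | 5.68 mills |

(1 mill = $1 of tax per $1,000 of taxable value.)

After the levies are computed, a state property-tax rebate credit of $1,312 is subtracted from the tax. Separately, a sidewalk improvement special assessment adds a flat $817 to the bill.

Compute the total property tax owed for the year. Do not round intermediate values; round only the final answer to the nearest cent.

Assessed value = $1,489,100 × 0.803 = $1,195,747.3
Taxable value = $1,195,747.3 − $100,000 = $1,095,747.3
Holloway Unified SD: $1,095,747.3 × 0.01438 = $15,756.846174
Haverlea Township: $1,095,747.3 × 0.005 = $5,478.7365
Transit Authority: $1,095,747.3 × 0.00568 = $6,223.844664
Levies subtotal = $27,459.427338
After credit = $27,459.427338 − $1,312 = $26,147.427338
Total = $26,147.427338 + $817 = $26,964.427338

$26,964.43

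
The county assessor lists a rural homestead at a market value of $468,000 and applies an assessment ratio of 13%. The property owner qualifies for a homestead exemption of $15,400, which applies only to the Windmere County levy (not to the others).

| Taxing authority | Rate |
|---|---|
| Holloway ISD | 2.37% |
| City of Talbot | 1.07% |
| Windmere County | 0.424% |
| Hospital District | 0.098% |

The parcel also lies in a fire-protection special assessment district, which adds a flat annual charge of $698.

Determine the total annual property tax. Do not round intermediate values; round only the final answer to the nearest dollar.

$3,043

Assessed value = $468,000 × 0.13 = $60,840
Holloway ISD: $60,840 × 0.0237 = $1,441.908
City of Talbot: $60,840 × 0.0107 = $650.988
Windmere County: ($60,840 − $15,400) × 0.00424 = $45,440 × 0.00424 = $192.6656
Hospital District: $60,840 × 0.00098 = $59.6232
Levies subtotal = $2,345.1848
Total = $2,345.1848 + $698 = $3,043.1848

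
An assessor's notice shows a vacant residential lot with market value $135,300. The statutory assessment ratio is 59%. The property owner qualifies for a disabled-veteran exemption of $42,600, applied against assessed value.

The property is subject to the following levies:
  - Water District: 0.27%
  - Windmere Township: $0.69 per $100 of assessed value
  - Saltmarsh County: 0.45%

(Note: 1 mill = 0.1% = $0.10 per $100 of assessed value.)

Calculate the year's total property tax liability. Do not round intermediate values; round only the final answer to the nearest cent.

Assessed value = $135,300 × 0.59 = $79,827
Taxable value = $79,827 − $42,600 = $37,227
Water District: $37,227 × 0.0027 = $100.5129
Windmere Township: $37,227 × 0.0069 = $256.8663
Saltmarsh County: $37,227 × 0.0045 = $167.5215
Total = $524.9007

$524.90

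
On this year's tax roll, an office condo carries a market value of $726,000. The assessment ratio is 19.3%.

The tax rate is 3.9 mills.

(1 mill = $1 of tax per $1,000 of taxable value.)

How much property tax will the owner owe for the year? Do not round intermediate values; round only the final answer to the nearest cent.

$546.46

Assessed value = $726,000 × 0.193 = $140,118
Tax = $140,118 × 0.0039 = $546.4602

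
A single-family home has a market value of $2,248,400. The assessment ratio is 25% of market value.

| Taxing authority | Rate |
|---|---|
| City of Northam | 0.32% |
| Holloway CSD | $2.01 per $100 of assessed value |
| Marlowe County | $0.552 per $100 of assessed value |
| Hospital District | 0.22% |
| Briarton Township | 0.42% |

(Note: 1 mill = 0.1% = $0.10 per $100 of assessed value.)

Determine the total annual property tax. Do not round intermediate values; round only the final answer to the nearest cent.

$19,797.16

Assessed value = $2,248,400 × 0.25 = $562,100
City of Northam: $562,100 × 0.0032 = $1,798.72
Holloway CSD: $562,100 × 0.0201 = $11,298.21
Marlowe County: $562,100 × 0.00552 = $3,102.792
Hospital District: $562,100 × 0.0022 = $1,236.62
Briarton Township: $562,100 × 0.0042 = $2,360.82
Total = $19,797.162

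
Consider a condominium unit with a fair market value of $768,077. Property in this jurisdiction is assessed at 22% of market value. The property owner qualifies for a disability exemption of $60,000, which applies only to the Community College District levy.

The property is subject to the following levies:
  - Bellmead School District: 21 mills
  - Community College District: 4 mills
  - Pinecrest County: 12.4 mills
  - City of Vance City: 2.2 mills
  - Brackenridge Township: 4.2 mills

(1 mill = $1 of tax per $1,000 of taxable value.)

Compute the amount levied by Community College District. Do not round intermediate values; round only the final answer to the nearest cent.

$435.91

Assessed value = $768,077 × 0.22 = $168,976.94
Community College District taxable value = $168,976.94 − $60,000 = $108,976.94
Community College District levy = $108,976.94 × 0.004 = $435.90776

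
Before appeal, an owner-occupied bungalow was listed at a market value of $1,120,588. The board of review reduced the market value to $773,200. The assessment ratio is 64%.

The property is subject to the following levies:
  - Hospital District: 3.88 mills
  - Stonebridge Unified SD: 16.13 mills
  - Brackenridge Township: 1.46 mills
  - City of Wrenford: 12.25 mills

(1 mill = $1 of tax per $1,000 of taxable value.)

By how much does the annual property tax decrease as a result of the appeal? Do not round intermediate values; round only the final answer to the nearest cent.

Old assessed value = $1,120,588 × 0.64 = $717,176.32
New assessed value = $773,200 × 0.64 = $494,848
Combined rate = 0.00388 + 0.01613 + 0.00146 + 0.01225 = 0.03372
Old tax = $717,176.32 × 0.03372 = $24,183.1855104
New tax = $494,848 × 0.03372 = $16,686.27456
Reduction = $24,183.1855104 − $16,686.27456 = $7,496.9109504

$7,496.91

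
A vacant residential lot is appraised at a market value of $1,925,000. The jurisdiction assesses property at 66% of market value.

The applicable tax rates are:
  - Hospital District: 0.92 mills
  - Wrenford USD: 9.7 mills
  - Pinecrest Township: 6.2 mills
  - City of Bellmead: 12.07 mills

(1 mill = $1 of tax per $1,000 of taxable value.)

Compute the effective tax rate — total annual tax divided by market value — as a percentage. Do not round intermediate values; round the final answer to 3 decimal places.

Assessed value = $1,925,000 × 0.66 = $1,270,500
Hospital District: $1,270,500 × 0.00092 = $1,168.86
Wrenford USD: $1,270,500 × 0.0097 = $12,323.85
Pinecrest Township: $1,270,500 × 0.0062 = $7,877.1
City of Bellmead: $1,270,500 × 0.01207 = $15,334.935
Total tax = $36,704.745
Effective rate = $36,704.745 ÷ $1,925,000 = 1.907% of market value

1.907%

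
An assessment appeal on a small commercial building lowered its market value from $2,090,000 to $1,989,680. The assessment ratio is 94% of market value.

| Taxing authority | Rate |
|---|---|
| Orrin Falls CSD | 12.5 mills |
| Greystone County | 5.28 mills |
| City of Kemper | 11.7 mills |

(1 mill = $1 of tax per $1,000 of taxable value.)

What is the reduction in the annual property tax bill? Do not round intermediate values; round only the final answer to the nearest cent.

$2,779.99

Old assessed value = $2,090,000 × 0.94 = $1,964,600
New assessed value = $1,989,680 × 0.94 = $1,870,299.2
Combined rate = 0.0125 + 0.00528 + 0.0117 = 0.02948
Old tax = $1,964,600 × 0.02948 = $57,916.408
New tax = $1,870,299.2 × 0.02948 = $55,136.420416
Reduction = $57,916.408 − $55,136.420416 = $2,779.987584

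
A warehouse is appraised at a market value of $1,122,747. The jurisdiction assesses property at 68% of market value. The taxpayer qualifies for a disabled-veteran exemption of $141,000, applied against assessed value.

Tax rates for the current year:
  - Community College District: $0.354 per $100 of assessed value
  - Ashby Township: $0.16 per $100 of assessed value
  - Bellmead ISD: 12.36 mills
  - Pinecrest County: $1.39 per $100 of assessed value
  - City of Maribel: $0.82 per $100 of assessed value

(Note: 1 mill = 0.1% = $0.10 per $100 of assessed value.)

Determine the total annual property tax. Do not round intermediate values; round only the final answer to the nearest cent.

$24,649.73

Assessed value = $1,122,747 × 0.68 = $763,467.96
Taxable value = $763,467.96 − $141,000 = $622,467.96
Community College District: $622,467.96 × 0.00354 = $2,203.5365784
Ashby Township: $622,467.96 × 0.0016 = $995.948736
Bellmead ISD: $622,467.96 × 0.01236 = $7,693.7039856
Pinecrest County: $622,467.96 × 0.0139 = $8,652.304644
City of Maribel: $622,467.96 × 0.0082 = $5,104.237272
Total = $24,649.731216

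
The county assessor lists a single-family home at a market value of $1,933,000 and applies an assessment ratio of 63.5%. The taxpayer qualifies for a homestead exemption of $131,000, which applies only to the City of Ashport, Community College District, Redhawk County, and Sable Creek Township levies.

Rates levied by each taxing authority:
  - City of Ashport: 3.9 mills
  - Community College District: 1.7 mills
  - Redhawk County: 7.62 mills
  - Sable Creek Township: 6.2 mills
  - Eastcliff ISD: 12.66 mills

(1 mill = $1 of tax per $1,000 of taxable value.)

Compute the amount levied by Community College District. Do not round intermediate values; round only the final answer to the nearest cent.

$1,863.97

Assessed value = $1,933,000 × 0.635 = $1,227,455
Community College District taxable value = $1,227,455 − $131,000 = $1,096,455
Community College District levy = $1,096,455 × 0.0017 = $1,863.9735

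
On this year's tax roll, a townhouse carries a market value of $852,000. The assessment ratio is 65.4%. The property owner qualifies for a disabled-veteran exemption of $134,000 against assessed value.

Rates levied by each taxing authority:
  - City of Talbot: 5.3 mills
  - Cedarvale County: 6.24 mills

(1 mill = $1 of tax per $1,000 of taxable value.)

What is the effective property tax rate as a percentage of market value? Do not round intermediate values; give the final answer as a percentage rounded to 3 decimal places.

Assessed value = $852,000 × 0.654 = $557,208
Taxable value = $557,208 − $134,000 = $423,208
City of Talbot: $423,208 × 0.0053 = $2,243.0024
Cedarvale County: $423,208 × 0.00624 = $2,640.81792
Total tax = $4,883.82032
Effective rate = $4,883.82032 ÷ $852,000 = 0.573% of market value

0.573%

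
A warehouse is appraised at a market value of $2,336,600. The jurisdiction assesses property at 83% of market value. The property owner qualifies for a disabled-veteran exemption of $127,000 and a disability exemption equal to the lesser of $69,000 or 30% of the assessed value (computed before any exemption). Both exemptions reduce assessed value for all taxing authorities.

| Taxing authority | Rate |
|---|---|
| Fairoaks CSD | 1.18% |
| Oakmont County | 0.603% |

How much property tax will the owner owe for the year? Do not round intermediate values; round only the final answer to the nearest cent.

$31,084.43

Assessed value = $2,336,600 × 0.83 = $1,939,378
Disability exemption = min($69,000, 30% × $1,939,378) = min($69,000, $581,813.4) = $69,000 (dollar cap binds)
Taxable value = $1,939,378 − $127,000 − $69,000 = $1,743,378
Fairoaks CSD: $1,743,378 × 0.0118 = $20,571.8604
Oakmont County: $1,743,378 × 0.00603 = $10,512.56934
Total = $31,084.42974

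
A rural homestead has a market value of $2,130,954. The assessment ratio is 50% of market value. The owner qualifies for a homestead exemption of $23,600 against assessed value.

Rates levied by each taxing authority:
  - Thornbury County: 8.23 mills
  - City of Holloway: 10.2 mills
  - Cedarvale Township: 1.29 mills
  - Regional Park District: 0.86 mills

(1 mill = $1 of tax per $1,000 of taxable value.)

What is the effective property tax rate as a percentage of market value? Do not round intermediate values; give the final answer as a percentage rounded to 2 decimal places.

Assessed value = $2,130,954 × 0.5 = $1,065,477
Taxable value = $1,065,477 − $23,600 = $1,041,877
Thornbury County: $1,041,877 × 0.00823 = $8,574.64771
City of Holloway: $1,041,877 × 0.0102 = $10,627.1454
Cedarvale Township: $1,041,877 × 0.00129 = $1,344.02133
Regional Park District: $1,041,877 × 0.00086 = $896.01422
Total tax = $21,441.82866
Effective rate = $21,441.82866 ÷ $2,130,954 = 1.01% of market value

1.01%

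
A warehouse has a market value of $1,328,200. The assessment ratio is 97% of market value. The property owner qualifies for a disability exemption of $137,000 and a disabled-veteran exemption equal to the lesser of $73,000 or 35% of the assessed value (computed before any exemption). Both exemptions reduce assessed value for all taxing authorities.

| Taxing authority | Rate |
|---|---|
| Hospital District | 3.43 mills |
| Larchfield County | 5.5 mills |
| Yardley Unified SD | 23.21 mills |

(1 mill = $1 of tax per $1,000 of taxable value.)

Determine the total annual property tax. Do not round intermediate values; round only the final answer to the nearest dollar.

$34,658

Assessed value = $1,328,200 × 0.97 = $1,288,354
Disabled-veteran exemption = min($73,000, 35% × $1,288,354) = min($73,000, $450,923.9) = $73,000 (dollar cap binds)
Taxable value = $1,288,354 − $137,000 − $73,000 = $1,078,354
Hospital District: $1,078,354 × 0.00343 = $3,698.75422
Larchfield County: $1,078,354 × 0.0055 = $5,930.947
Yardley Unified SD: $1,078,354 × 0.02321 = $25,028.59634
Total = $34,658.29756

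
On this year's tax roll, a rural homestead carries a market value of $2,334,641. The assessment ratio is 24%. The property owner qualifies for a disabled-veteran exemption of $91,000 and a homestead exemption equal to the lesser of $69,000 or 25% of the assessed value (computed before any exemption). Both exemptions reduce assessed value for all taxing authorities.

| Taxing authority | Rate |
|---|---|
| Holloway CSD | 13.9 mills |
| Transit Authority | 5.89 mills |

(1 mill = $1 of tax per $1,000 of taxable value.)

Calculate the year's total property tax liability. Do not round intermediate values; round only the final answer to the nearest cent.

$7,922.21

Assessed value = $2,334,641 × 0.24 = $560,313.84
Homestead exemption = min($69,000, 25% × $560,313.84) = min($69,000, $140,078.46) = $69,000 (dollar cap binds)
Taxable value = $560,313.84 − $91,000 − $69,000 = $400,313.84
Holloway CSD: $400,313.84 × 0.0139 = $5,564.362376
Transit Authority: $400,313.84 × 0.00589 = $2,357.8485176
Total = $7,922.2108936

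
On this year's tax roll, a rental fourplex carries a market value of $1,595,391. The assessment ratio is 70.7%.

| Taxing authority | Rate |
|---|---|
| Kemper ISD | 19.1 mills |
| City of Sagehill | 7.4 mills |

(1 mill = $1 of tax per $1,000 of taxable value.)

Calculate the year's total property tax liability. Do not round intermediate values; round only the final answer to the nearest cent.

Assessed value = $1,595,391 × 0.707 = $1,127,941.437
Kemper ISD: $1,127,941.437 × 0.0191 = $21,543.6814467
City of Sagehill: $1,127,941.437 × 0.0074 = $8,346.7666338
Total = $21,543.6814467 + $8,346.7666338 = $29,890.4480805

$29,890.45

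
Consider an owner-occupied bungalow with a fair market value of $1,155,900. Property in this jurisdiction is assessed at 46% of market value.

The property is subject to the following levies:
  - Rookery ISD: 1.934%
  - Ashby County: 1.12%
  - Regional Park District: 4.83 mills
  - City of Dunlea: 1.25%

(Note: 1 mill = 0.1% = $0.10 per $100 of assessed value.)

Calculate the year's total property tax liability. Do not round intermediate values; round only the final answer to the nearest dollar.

$25,453

Assessed value = $1,155,900 × 0.46 = $531,714
Rookery ISD: $531,714 × 0.01934 = $10,283.34876
Ashby County: $531,714 × 0.0112 = $5,955.1968
Regional Park District: $531,714 × 0.00483 = $2,568.17862
City of Dunlea: $531,714 × 0.0125 = $6,646.425
Total = $25,453.14918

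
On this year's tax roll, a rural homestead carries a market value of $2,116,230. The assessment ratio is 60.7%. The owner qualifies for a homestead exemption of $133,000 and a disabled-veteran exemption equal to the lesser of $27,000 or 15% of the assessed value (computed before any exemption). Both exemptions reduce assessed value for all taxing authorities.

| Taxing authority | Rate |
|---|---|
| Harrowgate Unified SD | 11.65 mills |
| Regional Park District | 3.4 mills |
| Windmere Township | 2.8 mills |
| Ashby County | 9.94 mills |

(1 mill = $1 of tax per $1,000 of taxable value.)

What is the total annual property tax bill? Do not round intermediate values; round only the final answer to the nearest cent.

$31,251.29

Assessed value = $2,116,230 × 0.607 = $1,284,551.61
Disabled-veteran exemption = min($27,000, 15% × $1,284,551.61) = min($27,000, $192,682.7415) = $27,000 (dollar cap binds)
Taxable value = $1,284,551.61 − $133,000 − $27,000 = $1,124,551.61
Harrowgate Unified SD: $1,124,551.61 × 0.01165 = $13,101.0262565
Regional Park District: $1,124,551.61 × 0.0034 = $3,823.475474
Windmere Township: $1,124,551.61 × 0.0028 = $3,148.744508
Ashby County: $1,124,551.61 × 0.00994 = $11,178.0430034
Total = $31,251.2892419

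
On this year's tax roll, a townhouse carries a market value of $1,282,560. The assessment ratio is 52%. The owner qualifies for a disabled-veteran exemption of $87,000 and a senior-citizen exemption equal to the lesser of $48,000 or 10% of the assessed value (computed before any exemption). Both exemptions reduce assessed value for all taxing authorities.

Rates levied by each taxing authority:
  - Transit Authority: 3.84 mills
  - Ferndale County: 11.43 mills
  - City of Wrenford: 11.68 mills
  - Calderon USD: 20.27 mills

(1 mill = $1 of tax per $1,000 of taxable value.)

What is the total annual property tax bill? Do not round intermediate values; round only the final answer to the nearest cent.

$25,117.79

Assessed value = $1,282,560 × 0.52 = $666,931.2
Senior-citizen exemption = min($48,000, 10% × $666,931.2) = min($48,000, $66,693.12) = $48,000 (dollar cap binds)
Taxable value = $666,931.2 − $87,000 − $48,000 = $531,931.2
Transit Authority: $531,931.2 × 0.00384 = $2,042.615808
Ferndale County: $531,931.2 × 0.01143 = $6,079.973616
City of Wrenford: $531,931.2 × 0.01168 = $6,212.956416
Calderon USD: $531,931.2 × 0.02027 = $10,782.245424
Total = $25,117.791264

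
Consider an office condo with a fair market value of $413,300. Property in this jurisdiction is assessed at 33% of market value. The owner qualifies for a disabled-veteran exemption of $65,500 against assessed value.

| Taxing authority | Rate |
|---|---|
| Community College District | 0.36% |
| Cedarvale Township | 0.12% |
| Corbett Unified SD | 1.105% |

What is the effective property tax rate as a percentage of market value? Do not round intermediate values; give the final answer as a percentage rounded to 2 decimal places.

Assessed value = $413,300 × 0.33 = $136,389
Taxable value = $136,389 − $65,500 = $70,889
Community College District: $70,889 × 0.0036 = $255.2004
Cedarvale Township: $70,889 × 0.0012 = $85.0668
Corbett Unified SD: $70,889 × 0.01105 = $783.32345
Total tax = $1,123.59065
Effective rate = $1,123.59065 ÷ $413,300 = 0.27% of market value

0.27%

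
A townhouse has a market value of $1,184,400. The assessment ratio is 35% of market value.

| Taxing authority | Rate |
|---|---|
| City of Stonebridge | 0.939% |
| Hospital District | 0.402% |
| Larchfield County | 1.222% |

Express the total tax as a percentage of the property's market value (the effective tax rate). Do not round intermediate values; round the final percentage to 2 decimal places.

0.90%

Assessed value = $1,184,400 × 0.35 = $414,540
City of Stonebridge: $414,540 × 0.00939 = $3,892.5306
Hospital District: $414,540 × 0.00402 = $1,666.4508
Larchfield County: $414,540 × 0.01222 = $5,065.6788
Total tax = $10,624.6602
Effective rate = $10,624.6602 ÷ $1,184,400 = 0.90% of market value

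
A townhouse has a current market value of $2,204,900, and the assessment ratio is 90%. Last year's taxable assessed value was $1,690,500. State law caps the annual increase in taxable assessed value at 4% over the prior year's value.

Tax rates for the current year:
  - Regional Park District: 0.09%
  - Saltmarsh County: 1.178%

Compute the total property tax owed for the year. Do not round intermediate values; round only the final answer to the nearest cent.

Uncapped assessed value = $2,204,900 × 0.9 = $1,984,410
Cap limit = $1,690,500 × 1.04 = $1,758,120
Taxable assessed value = min($1,984,410, $1,758,120) = $1,758,120 (cap binds)
Regional Park District: $1,758,120 × 0.0009 = $1,582.308
Saltmarsh County: $1,758,120 × 0.01178 = $20,710.6536
Total = $22,292.9616

$22,292.96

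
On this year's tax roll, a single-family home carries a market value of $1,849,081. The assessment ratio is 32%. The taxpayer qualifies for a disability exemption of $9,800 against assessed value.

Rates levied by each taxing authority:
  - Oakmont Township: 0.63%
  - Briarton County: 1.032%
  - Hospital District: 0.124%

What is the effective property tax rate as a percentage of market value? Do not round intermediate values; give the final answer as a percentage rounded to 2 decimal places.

0.56%

Assessed value = $1,849,081 × 0.32 = $591,705.92
Taxable value = $591,705.92 − $9,800 = $581,905.92
Oakmont Township: $581,905.92 × 0.0063 = $3,666.007296
Briarton County: $581,905.92 × 0.01032 = $6,005.2690944
Hospital District: $581,905.92 × 0.00124 = $721.5633408
Total tax = $10,392.8397312
Effective rate = $10,392.8397312 ÷ $1,849,081 = 0.56% of market value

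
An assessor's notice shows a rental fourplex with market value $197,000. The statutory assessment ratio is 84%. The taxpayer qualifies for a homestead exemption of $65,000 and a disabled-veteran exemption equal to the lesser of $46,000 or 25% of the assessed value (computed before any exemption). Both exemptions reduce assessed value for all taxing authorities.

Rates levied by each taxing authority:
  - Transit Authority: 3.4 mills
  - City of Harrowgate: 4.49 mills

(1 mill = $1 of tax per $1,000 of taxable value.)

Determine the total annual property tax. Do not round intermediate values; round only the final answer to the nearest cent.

Assessed value = $197,000 × 0.84 = $165,480
Disabled-veteran exemption = min($46,000, 25% × $165,480) = min($46,000, $41,370) = $41,370 (percentage binds)
Taxable value = $165,480 − $65,000 − $41,370 = $59,110
Transit Authority: $59,110 × 0.0034 = $200.974
City of Harrowgate: $59,110 × 0.00449 = $265.4039
Total = $466.3779

$466.38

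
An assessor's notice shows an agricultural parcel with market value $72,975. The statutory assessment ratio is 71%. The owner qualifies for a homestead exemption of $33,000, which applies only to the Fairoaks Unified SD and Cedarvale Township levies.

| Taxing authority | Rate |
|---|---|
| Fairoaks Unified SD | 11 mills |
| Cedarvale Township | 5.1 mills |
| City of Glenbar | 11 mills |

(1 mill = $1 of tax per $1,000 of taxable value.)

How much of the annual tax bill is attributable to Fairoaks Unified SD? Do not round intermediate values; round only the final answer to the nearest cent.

$206.93

Assessed value = $72,975 × 0.71 = $51,812.25
Fairoaks Unified SD taxable value = $51,812.25 − $33,000 = $18,812.25
Fairoaks Unified SD levy = $18,812.25 × 0.011 = $206.93475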